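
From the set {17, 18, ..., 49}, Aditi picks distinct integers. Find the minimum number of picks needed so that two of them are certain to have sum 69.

19

Group the elements by complementary pair {x, 69−x}: {20,49}, {21,48}, {22,47}, …, giving 15 two-element pairs and 3 integers whose partner 69−x falls outside [17,49].
Treating each of those 18 groups as a pigeonhole, one can pick one integer per group — 18 integers — with no two summing to 69.
The 19th integer lands in an occupied pair, forcing a sum of 69.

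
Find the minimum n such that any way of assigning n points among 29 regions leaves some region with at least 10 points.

With 261 points one could put exactly 9 in each of the 29 regions, and no region would reach 10.
By the pigeonhole principle, one more point must land in a region that already has 9, giving it 10.
So 29 × 9 + 1 = 262 points are required.

262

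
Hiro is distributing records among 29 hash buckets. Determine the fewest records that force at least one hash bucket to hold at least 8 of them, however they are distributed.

204

With 203 records one could put exactly 7 in each of the 29 hash buckets, and no hash bucket would reach 8.
One more record must land in a hash bucket that already has 7, giving it 8.
So 29 × 7 + 1 = 204 records are required.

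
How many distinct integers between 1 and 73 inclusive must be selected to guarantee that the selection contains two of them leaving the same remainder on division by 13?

14

Pigeonhole: the 13 residue classes mod 13 are the pigeonholes.
With 13 integers one could put 1 in each residue class and have no class reach 2.
The 14th integer pushes some class to 2, so 13·1 + 1 = 14.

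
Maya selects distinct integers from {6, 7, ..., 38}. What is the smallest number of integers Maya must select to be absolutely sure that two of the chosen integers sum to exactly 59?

25

Two chosen integers sum to 59 exactly when both halves of some pair {x, 59−x} with 21 ≤ x ≤ 59−x ≤ 38 are chosen — 9 such pairs.
The remaining 15 elements (those with no distinct partner in range) can never complete a 59-sum, so the worst case takes all of them and one from each pair: 15 + 9 = 24.
By pigeonhole, the 25th integer has to be the second member of some pair, so 24 + 1 = 25.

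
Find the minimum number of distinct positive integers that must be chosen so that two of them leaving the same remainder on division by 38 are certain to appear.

39

The 38 residue classes mod 38 are the pigeonholes.
With 38 integers one could put 1 in each residue class and have no class reach 2.
The 39th integer pushes some class to 2, so 38·1 + 1 = 39.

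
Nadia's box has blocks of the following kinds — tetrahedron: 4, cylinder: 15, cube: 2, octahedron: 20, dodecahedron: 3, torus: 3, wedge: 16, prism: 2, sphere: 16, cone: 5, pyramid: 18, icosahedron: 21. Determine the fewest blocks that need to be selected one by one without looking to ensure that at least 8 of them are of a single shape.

62

An adversary could hand out at most 7 blocks per shape (6 shapes run out sooner): 4 + 7 + 2 + 7 + 3 + 3 + 7 + 2 + 7 + 5 + 7 + 7 = 61 blocks and still no shape has 8.
By pigeonhole, one more block lands in a shape already at 7, so 62 draws are enough and 61 are not.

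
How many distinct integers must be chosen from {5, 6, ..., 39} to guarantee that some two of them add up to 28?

27

A set avoiding the sum 28 can contain at most one of each pair {x, 28−x}, plus the 17 elements whose complement lies outside the range or equal to its own complement.
The integers 14, …, 39 (26 of them) are such a set: any two sum to at least 14+15 = 29 > 28.
Pigeonhole: any 27th integer completes one of the 9 pairs, so 27 choices force a sum of 28.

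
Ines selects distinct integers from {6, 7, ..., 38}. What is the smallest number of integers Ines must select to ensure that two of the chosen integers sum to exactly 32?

Two chosen integers sum to 32 exactly when both halves of some pair {x, 32−x} with 6 ≤ x ≤ 32−x ≤ 26 are chosen — 10 such pairs.
The remaining 13 elements (those with no distinct partner in range) can never complete a 32-sum, so the worst case takes all of them and one from each pair: 13 + 10 = 23.
By the pigeonhole principle, the 24th integer has to be the second member of some pair, so 23 + 1 = 24.

24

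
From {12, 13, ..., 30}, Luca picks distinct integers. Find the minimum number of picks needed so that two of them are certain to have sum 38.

13

Two chosen integers sum to 38 exactly when both halves of some pair {x, 38−x} with 12 ≤ x ≤ 38−x ≤ 26 are chosen — 7 such pairs.
The remaining 5 elements (those with no distinct partner in range) can never complete a 38-sum, so the worst case takes all of them and one from each pair: 5 + 7 = 12.
By pigeonhole, the 13th integer has to be the second member of some pair, so 12 + 1 = 13.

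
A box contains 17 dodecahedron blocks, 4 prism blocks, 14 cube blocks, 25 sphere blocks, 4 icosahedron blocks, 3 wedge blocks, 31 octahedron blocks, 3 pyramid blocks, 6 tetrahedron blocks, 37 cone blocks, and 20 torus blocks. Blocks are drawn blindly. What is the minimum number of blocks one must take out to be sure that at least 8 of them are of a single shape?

Pigeonhole: the 11 shapes are the holes; the blocks drawn are the pigeons.
To avoid 8 of any one shape, the worst case takes at most 7 of each shape, or every block of a shape that has fewer than 7.
That gives 7 + 4 + 7 + 7 + 4 + 3 + 7 + 3 + 6 + 7 + 7 = 62 blocks with no shape reaching 8.
The next block forces some shape to 8, so 62 + 1 = 63.

63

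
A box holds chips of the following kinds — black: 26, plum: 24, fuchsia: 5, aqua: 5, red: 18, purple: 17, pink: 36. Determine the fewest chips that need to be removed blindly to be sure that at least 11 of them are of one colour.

An adversary could hand out at most 10 chips per colour (fuchsia, aqua run out sooner): 10 + 10 + 5 + 5 + 10 + 10 + 10 = 60 chips and still no colour has 11.
By the pigeonhole principle, one more chip lands in a colour already at 10, so 61 draws are enough and 60 are not.

61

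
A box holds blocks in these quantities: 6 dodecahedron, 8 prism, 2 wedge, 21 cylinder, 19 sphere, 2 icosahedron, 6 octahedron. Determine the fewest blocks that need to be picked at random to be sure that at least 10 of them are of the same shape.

43

An adversary could hand out at most 9 blocks per shape (5 shapes run out sooner): 6 + 8 + 2 + 9 + 9 + 2 + 6 = 42 blocks and still no shape has 10.
By the pigeonhole principle, one more block lands in a shape already at 9, so 43 draws are enough and 42 are not.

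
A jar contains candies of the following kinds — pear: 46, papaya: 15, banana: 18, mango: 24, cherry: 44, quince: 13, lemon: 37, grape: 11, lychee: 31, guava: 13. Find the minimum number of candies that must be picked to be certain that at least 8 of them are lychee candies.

229

In the worst case for collecting lychee candies, every non-lychee candy comes out first.
There are 46 + 15 + 18 + 24 + 44 + 13 + 37 + 11 + 13 = 221 non-lychee candies altogether.
After those, each further candy must be lychee, so 221 + 8 = 229 draws guarantee 8 lychee candies.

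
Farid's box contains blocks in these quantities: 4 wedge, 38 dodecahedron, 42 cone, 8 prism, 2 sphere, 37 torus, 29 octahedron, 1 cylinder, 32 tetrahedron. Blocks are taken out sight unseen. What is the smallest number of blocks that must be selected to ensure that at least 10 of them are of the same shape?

61

An adversary could hand out at most 9 blocks per shape (4 shapes run out sooner): 4 + 9 + 9 + 8 + 2 + 9 + 9 + 1 + 9 = 60 blocks and still no shape has 10.
Pigeonhole: one more block lands in a shape already at 9, so 61 draws are enough and 60 are not.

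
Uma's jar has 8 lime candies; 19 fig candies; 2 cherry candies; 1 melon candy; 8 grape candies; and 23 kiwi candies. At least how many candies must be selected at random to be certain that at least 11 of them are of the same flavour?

An adversary could hand out at most 10 candies per flavour (4 flavours run out sooner): 8 + 10 + 2 + 1 + 8 + 10 = 39 candies and still no flavour has 11.
One more candy lands in a flavour already at 10, so 40 draws are enough and 39 are not.

40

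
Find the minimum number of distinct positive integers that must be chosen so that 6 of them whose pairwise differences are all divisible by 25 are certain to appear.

Integers whose pairwise differences are multiples of 25 are exactly those sharing a remainder mod 25. Pigeonhole: the 25 residue classes mod 25 are the pigeonholes.
With 125 integers one could put 5 in each residue class and have no class reach 6.
The 126th integer pushes some class to 6, so 25·5 + 1 = 126.

126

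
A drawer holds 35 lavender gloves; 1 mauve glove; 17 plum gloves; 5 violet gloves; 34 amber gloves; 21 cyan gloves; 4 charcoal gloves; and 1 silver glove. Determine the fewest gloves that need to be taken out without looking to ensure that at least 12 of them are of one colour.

By the pigeonhole principle, the 8 colours are the holes; the gloves drawn are the pigeons.
To avoid 12 of any one colour, the worst case takes at most 11 of each colour, or every glove of a colour that has fewer than 11.
That gives 11 + 1 + 11 + 5 + 11 + 11 + 4 + 1 = 55 gloves with no colour reaching 12.
The next glove forces some colour to 12, so 55 + 1 = 56.

56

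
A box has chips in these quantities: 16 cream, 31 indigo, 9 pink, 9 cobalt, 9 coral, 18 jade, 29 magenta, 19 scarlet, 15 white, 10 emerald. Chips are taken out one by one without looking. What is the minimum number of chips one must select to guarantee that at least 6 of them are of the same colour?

Pigeonhole: put each drawn chip into a box by colour. The largest draw with every box below 6 takes min(count, 5) from each colour.
Σ min(cᵢ, 5) = 5 + 5 + 5 + 5 + 5 + 5 + 5 + 5 + 5 + 5 = 50.
Draw number 50 + 1 = 51 must push one box to 6.

51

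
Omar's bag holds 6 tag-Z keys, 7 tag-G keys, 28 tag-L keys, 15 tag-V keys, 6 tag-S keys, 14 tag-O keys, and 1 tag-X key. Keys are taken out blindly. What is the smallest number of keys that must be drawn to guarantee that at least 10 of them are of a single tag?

An adversary could hand out at most 9 keys per tag (4 tags run out sooner): 6 + 7 + 9 + 9 + 6 + 9 + 1 = 47 keys and still no tag has 10.
Pigeonhole: one more key lands in a tag already at 9, so 48 draws are enough and 47 are not.

48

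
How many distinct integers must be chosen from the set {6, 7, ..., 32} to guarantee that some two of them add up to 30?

Two chosen integers sum to 30 exactly when both halves of some pair {x, 30−x} with 6 ≤ x ≤ 30−x ≤ 24 are chosen — 9 such pairs.
The remaining 9 elements (those with no distinct partner in range) can never complete a 30-sum, so the worst case takes all of them and one from each pair: 9 + 9 = 18.
Pigeonhole: the 19th integer has to be the second member of some pair, so 18 + 1 = 19.

19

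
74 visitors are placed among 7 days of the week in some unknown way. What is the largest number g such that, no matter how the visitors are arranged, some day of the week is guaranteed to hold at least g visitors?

The 7 days of the week are the holes and the 74 visitors are the pigeons.
If every day of the week held at most 10 visitors, the total would be at most 7 × 10 = 70, which is less than 74.
So some day of the week holds at least ⌈74/7⌉ = 11 visitors.

11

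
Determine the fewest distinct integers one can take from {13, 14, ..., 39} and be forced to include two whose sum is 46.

18

Two chosen integers sum to 46 exactly when both halves of some pair {x, 46−x} with 13 ≤ x ≤ 46−x ≤ 33 are chosen — 10 such pairs.
The remaining 7 elements (those with no distinct partner in range) can never complete a 46-sum, so the worst case takes all of them and one from each pair: 7 + 10 = 17.
The 18th integer has to be the second member of some pair, so 17 + 1 = 18.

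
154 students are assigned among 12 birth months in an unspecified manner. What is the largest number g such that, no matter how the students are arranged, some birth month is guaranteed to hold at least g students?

13

The 12 birth months are the holes and the 154 students are the pigeons.
If every birth month held at most 12 students, the total would be at most 12 × 12 = 144, which is less than 154.
So some birth month holds at least ⌈154/12⌉ = 13 students.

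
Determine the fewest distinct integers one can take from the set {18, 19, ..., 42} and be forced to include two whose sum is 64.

16

Group the elements by complementary pair {x, 64−x}: {22,42}, {23,41}, {24,40}, …, giving 10 two-element pairs, the single value 32 (it cannot pair with itself since the integers are distinct), and 4 integers whose partner 64−x falls outside [18,42].
By pigeonhole, treating each of those 15 groups as a pigeonhole, one can pick one integer per group — 15 integers — with no two summing to 64.
The 16th integer lands in an occupied pair, forcing a sum of 64.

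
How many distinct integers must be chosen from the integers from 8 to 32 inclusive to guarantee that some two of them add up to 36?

16

A set avoiding the sum 36 can contain at most one of each pair {x, 36−x}, plus the 5 elements whose complement lies outside the range or equal to its own complement.
The integers 18, …, 32 (15 of them) are such a set: any two sum to at least 18+19 = 37 > 36.
By pigeonhole, any 16th integer completes one of the 10 pairs, so 16 choices force a sum of 36.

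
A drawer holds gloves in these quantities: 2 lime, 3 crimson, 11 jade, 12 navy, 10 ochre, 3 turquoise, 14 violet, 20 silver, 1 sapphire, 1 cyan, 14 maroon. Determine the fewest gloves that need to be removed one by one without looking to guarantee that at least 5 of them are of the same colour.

An adversary could hand out at most 4 gloves per colour (5 colours run out sooner): 2 + 3 + 4 + 4 + 4 + 3 + 4 + 4 + 1 + 1 + 4 = 34 gloves and still no colour has 5.
By pigeonhole, one more glove lands in a colour already at 4, so 35 draws are enough and 34 are not.

35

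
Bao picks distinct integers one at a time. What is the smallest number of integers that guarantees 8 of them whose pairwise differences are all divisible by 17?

Integers whose pairwise differences are multiples of 17 are exactly those sharing a remainder mod 17. The 17 residue classes mod 17 are the pigeonholes.
With 119 integers one could put 7 in each residue class and have no class reach 8.
The 120th integer pushes some class to 8, so 17·7 + 1 = 120.

120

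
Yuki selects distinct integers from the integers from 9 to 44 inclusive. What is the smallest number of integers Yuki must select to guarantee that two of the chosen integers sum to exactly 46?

23

A set avoiding the sum 46 can contain at most one of each pair {x, 46−x}, plus the 8 elements whose complement lies outside the range or equal to its own complement.
The integers 23, …, 44 (22 of them) are such a set: any two sum to at least 23+24 = 47 > 46.
By the pigeonhole principle, any 23rd integer completes one of the 14 pairs, so 23 choices force a sum of 46.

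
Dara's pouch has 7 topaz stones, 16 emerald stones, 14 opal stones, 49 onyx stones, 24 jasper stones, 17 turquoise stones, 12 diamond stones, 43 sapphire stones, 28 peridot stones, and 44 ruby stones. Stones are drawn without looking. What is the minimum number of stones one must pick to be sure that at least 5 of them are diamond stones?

In the worst case for collecting diamond stones, every non-diamond stone comes out first.
There are 7 + 16 + 14 + 49 + 24 + 17 + 43 + 28 + 44 = 242 non-diamond stones altogether.
After those, each further stone must be diamond, so 242 + 5 = 247 draws guarantee 5 diamond stones.

247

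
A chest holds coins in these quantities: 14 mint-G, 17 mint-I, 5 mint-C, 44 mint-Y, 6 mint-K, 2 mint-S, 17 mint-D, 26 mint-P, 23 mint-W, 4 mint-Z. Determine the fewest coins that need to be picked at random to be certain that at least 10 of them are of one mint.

The 10 mints are the holes; the coins drawn are the pigeons.
To avoid 10 of any one mint, the worst case takes at most 9 of each mint, or every coin of a mint that has fewer than 9.
That gives 9 + 9 + 5 + 9 + 6 + 2 + 9 + 9 + 9 + 4 = 71 coins with no mint reaching 10.
The next coin forces some mint to 10, so 71 + 1 = 72.

72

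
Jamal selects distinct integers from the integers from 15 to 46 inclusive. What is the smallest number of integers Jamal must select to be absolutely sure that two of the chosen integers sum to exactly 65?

Two chosen integers sum to 65 exactly when both halves of some pair {x, 65−x} with 19 ≤ x ≤ 65−x ≤ 46 are chosen — 14 such pairs.
The remaining 4 elements (those with no distinct partner in range) can never complete a 65-sum, so the worst case takes all of them and one from each pair: 4 + 14 = 18.
By pigeonhole, the 19th integer has to be the second member of some pair, so 18 + 1 = 19.

19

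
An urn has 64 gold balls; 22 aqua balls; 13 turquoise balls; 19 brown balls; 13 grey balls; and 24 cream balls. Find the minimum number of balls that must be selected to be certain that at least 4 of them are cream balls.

In the worst case for collecting cream balls, every non-cream ball comes out first.
There are 64 + 22 + 13 + 19 + 13 = 131 non-cream balls altogether.
After those, each further ball must be cream, so 131 + 4 = 135 draws guarantee 4 cream balls.

135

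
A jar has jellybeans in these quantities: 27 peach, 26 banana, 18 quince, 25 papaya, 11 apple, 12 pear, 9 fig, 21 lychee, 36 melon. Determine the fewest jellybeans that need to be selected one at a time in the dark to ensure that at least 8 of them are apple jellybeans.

In the worst case for collecting apple jellybeans, every non-apple jellybean comes out first.
There are 27 + 26 + 18 + 25 + 12 + 9 + 21 + 36 = 174 non-apple jellybeans altogether.
After those, each further jellybean must be apple, so 174 + 8 = 182 draws guarantee 8 apple jellybeans.

182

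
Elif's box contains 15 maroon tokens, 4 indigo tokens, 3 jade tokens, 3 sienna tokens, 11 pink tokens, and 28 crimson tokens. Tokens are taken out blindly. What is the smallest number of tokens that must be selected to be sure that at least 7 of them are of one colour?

Put each drawn token into a box by colour. The largest draw with every box below 7 takes min(count, 6) from each colour; colours with fewer than 6 contribute all they have.
Σ min(cᵢ, 6) = 6 + 4 + 3 + 3 + 6 + 6 = 28.
Draw number 28 + 1 = 29 must push one box to 7.

29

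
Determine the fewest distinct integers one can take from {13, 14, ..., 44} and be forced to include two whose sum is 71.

A set avoiding the sum 71 can contain at most one of each pair {x, 71−x}, plus the 14 elements whose complement lies outside the range.
The integers 13, …, 35 (23 of them) are such a set: any two sum to at least 13+14 = 27 and at most 34+35 = 69 < 71.
Pigeonhole: any 24th integer completes one of the 9 pairs, so 24 choices force a sum of 71.

24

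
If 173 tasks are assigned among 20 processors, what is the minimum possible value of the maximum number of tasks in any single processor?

9

By the pigeonhole principle, the 20 processors are the holes and the 173 tasks are the pigeons.
If every processor held at most 8 tasks, the total would be at most 20 × 8 = 160, which is less than 173.
So some processor holds at least ⌈173/20⌉ = 9 tasks.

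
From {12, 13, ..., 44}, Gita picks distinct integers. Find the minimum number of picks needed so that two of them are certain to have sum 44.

Group the elements by complementary pair {x, 44−x}: {12,32}, {13,31}, {14,30}, …, giving 10 two-element pairs, the single value 22 (it cannot pair with itself since the integers are distinct), and 12 integers whose partner 44−x falls outside [12,44].
Treating each of those 23 groups as a pigeonhole, one can pick one integer per group — 23 integers — with no two summing to 44.
The 24th integer lands in an occupied pair, forcing a sum of 44.

24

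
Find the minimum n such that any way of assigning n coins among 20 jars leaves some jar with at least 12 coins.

221

With 220 coins one could put exactly 11 in each of the 20 jars, and no jar would reach 12.
By the pigeonhole principle, one more coin must land in a jar that already has 11, giving it 12.
So 20 × 11 + 1 = 221 coins are required.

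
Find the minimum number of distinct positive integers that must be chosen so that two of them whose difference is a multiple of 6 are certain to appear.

7

Integers whose pairwise differences are multiples of 6 are exactly those sharing a remainder mod 6. Pigeonhole: the 6 residue classes mod 6 are the pigeonholes.
With 6 integers one could put 1 in each residue class and have no class reach 2.
The 7th integer pushes some class to 2, so 6·1 + 1 = 7.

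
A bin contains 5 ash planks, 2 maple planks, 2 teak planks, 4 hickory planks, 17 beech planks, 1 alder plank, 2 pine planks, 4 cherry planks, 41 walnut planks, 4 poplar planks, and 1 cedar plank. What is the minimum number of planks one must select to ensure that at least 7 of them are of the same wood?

38

An adversary could hand out at most 6 planks per wood (9 woods run out sooner): 5 + 2 + 2 + 4 + 6 + 1 + 2 + 4 + 6 + 4 + 1 = 37 planks and still no wood has 7.
By pigeonhole, one more plank lands in a wood already at 6, so 38 draws are enough and 37 are not.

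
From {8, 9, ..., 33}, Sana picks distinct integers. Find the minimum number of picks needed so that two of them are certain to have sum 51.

A set avoiding the sum 51 can contain at most one of each pair {x, 51−x}, plus the 10 elements whose complement lies outside the range.
The integers 8, …, 25 (18 of them) are such a set: any two sum to at least 8+9 = 17 and at most 24+25 = 49 < 51.
Any 19th integer completes one of the 8 pairs, so 19 choices force a sum of 51.

19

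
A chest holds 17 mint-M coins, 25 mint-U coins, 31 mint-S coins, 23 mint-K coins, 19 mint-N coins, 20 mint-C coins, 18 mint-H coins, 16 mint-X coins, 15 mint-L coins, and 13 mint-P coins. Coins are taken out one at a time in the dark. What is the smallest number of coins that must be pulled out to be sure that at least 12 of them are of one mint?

An adversary could hand out at most 11 coins per mint: 11 + 11 + 11 + 11 + 11 + 11 + 11 + 11 + 11 + 11 = 110 coins and still no mint has 12.
Pigeonhole: one more coin lands in a mint already at 11, so 111 draws are enough and 110 are not.

111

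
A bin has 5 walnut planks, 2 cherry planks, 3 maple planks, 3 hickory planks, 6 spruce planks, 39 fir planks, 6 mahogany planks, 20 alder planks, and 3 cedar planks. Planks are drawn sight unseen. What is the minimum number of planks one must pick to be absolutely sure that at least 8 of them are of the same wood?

Pigeonhole: put each drawn plank into a box by wood. The largest draw with every box below 8 takes min(count, 7) from each wood; woods with fewer than 7 contribute all they have.
Σ min(cᵢ, 7) = 5 + 2 + 3 + 3 + 6 + 7 + 6 + 7 + 3 = 42.
Draw number 42 + 1 = 43 must push one box to 8.

43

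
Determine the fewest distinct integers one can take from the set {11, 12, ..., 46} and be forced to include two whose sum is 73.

A set avoiding the sum 73 can contain at most one of each pair {x, 73−x}, plus the 16 elements whose complement lies outside the range.
The integers 11, …, 36 (26 of them) are such a set: any two sum to at least 11+12 = 23 and at most 35+36 = 71 < 73.
Any 27th integer completes one of the 10 pairs, so 27 choices force a sum of 73.

27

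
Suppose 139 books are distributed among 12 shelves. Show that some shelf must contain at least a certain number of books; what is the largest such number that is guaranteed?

Pigeonhole: the 12 shelves are the holes and the 139 books are the pigeons.
If every shelf held at most 11 books, the total would be at most 12 × 11 = 132, which is less than 139.
So some shelf holds at least ⌈139/12⌉ = 12 books.

12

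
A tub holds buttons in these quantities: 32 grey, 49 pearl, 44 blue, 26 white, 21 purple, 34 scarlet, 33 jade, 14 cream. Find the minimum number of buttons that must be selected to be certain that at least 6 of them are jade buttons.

In the worst case for collecting jade buttons, every non-jade button comes out first.
There are 32 + 49 + 44 + 26 + 21 + 34 + 14 = 220 non-jade buttons altogether.
After those, each further button must be jade, so 220 + 6 = 226 draws guarantee 6 jade buttons.

226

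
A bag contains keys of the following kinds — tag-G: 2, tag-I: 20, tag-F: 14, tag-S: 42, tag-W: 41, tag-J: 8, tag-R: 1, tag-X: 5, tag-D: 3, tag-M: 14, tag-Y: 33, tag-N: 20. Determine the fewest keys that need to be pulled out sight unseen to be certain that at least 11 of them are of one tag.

90

By pigeonhole, the 12 tags are the holes; the keys drawn are the pigeons.
To avoid 11 of any one tag, the worst case takes at most 10 of each tag, or every key of a tag that has fewer than 10.
That gives 2 + 10 + 10 + 10 + 10 + 8 + 1 + 5 + 3 + 10 + 10 + 10 = 89 keys with no tag reaching 11.
The next key forces some tag to 11, so 89 + 1 = 90.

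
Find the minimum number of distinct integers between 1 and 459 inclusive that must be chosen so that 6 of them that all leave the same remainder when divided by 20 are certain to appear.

101

Pigeonhole: the 20 residue classes mod 20 are the pigeonholes.
With 100 integers one could put 5 in each residue class and have no class reach 6.
The 101st integer pushes some class to 6, so 20·5 + 1 = 101.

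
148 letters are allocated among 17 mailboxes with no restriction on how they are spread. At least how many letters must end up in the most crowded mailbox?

By the pigeonhole principle, the 17 mailboxes are the holes and the 148 letters are the pigeons.
If every mailbox held at most 8 letters, the total would be at most 17 × 8 = 136, which is less than 148.
So some mailbox holds at least ⌈148/17⌉ = 9 letters.

9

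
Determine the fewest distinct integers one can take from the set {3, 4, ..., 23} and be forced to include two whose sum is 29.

13

Two chosen integers sum to 29 exactly when both halves of some pair {x, 29−x} with 6 ≤ x ≤ 29−x ≤ 23 are chosen — 9 such pairs.
The remaining 3 elements (those with no distinct partner in range) can never complete a 29-sum, so the worst case takes all of them and one from each pair: 3 + 9 = 12.
The 13th integer has to be the second member of some pair, so 12 + 1 = 13.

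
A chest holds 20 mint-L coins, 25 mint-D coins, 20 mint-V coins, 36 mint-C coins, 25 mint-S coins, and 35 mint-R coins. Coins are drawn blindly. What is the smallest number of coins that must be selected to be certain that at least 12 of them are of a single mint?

An adversary could hand out at most 11 coins per mint: 11 + 11 + 11 + 11 + 11 + 11 = 66 coins and still no mint has 12.
Pigeonhole: one more coin lands in a mint already at 11, so 67 draws are enough and 66 are not.

67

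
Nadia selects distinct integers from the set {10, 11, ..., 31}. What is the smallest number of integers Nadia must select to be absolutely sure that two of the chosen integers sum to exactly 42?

13

A set avoiding the sum 42 can contain at most one of each pair {x, 42−x}, plus the 2 elements whose complement lies outside the range or equal to its own complement.
The integers 10, …, 21 (12 of them) are such a set: any two sum to at least 10+11 = 21 and at most 20+21 = 41 < 42.
Any 13th integer completes one of the 10 pairs, so 13 choices force a sum of 42.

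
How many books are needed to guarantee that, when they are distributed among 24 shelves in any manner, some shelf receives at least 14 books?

313

With 312 books one could put exactly 13 in each of the 24 shelves, and no shelf would reach 14.
One more book must land in a shelf that already has 13, giving it 14.
So 24 × 13 + 1 = 313 books are required.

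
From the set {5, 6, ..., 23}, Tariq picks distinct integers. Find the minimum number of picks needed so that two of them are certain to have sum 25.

12

Group the elements by complementary pair {x, 25−x}: {5,20}, {6,19}, {7,18}, …, giving 8 two-element pairs and 3 integers whose partner 25−x falls outside [5,23].
By the pigeonhole principle, treating each of those 11 groups as a pigeonhole, one can pick one integer per group — 11 integers — with no two summing to 25.
The 12th integer lands in an occupied pair, forcing a sum of 25.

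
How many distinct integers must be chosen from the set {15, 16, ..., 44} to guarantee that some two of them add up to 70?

22

Two chosen integers sum to 70 exactly when both halves of some pair {x, 70−x} with 26 ≤ x ≤ 70−x ≤ 44 are chosen — 9 such pairs.
The remaining 12 elements (those with no distinct partner in range) can never complete a 70-sum, so the worst case takes all of them and one from each pair: 12 + 9 = 21.
Pigeonhole: the 22nd integer has to be the second member of some pair, so 21 + 1 = 22.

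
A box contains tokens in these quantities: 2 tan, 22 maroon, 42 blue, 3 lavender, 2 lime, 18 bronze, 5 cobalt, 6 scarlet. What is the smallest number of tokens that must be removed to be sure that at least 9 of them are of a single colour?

Put each drawn token into a box by colour. The largest draw with every box below 9 takes min(count, 8) from each colour; colours with fewer than 8 contribute all they have.
Σ min(cᵢ, 8) = 2 + 8 + 8 + 3 + 2 + 8 + 5 + 6 = 42.
Draw number 42 + 1 = 43 must push one box to 9.

43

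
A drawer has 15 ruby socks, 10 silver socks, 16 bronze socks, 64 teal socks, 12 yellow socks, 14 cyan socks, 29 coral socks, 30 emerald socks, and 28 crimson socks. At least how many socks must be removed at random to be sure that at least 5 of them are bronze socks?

207

In the worst case for collecting bronze socks, every non-bronze sock comes out first.
There are 15 + 10 + 64 + 12 + 14 + 29 + 30 + 28 = 202 non-bronze socks altogether.
After those, each further sock must be bronze, so 202 + 5 = 207 draws guarantee 5 bronze socks.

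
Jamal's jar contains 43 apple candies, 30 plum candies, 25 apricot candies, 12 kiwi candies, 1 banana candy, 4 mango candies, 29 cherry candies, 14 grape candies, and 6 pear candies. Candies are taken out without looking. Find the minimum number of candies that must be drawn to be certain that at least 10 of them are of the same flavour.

An adversary could hand out at most 9 candies per flavour (banana, mango, pear run out sooner): 9 + 9 + 9 + 9 + 1 + 4 + 9 + 9 + 6 = 65 candies and still no flavour has 10.
By pigeonhole, one more candy lands in a flavour already at 9, so 66 draws are enough and 65 are not.

66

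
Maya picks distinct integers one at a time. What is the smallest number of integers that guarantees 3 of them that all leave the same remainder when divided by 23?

The 23 residue classes mod 23 are the pigeonholes.
With 46 integers one could put 2 in each residue class and have no class reach 3.
The 47th integer pushes some class to 3, so 23·2 + 1 = 47.

47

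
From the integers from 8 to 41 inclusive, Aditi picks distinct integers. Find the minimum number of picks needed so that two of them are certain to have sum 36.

25

A set avoiding the sum 36 can contain at most one of each pair {x, 36−x}, plus the 14 elements whose complement lies outside the range or equal to its own complement.
The integers 18, …, 41 (24 of them) are such a set: any two sum to at least 18+19 = 37 > 36.
Any 25th integer completes one of the 10 pairs, so 25 choices force a sum of 36.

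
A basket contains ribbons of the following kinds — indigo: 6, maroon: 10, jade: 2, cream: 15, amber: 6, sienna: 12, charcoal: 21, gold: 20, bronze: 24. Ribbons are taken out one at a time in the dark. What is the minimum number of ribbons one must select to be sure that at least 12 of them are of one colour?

80

Pigeonhole: the 9 colours are the holes; the ribbons drawn are the pigeons.
To avoid 12 of any one colour, the worst case takes at most 11 of each colour, or every ribbon of a colour that has fewer than 11.
That gives 6 + 10 + 2 + 11 + 6 + 11 + 11 + 11 + 11 = 79 ribbons with no colour reaching 12.
The next ribbon forces some colour to 12, so 79 + 1 = 80.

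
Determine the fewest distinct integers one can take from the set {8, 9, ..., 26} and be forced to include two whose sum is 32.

A set avoiding the sum 32 can contain at most one of each pair {x, 32−x}, plus the 3 elements whose complement lies outside the range or equal to its own complement.
The integers 16, …, 26 (11 of them) are such a set: any two sum to at least 16+17 = 33 > 32.
Any 12th integer completes one of the 8 pairs, so 12 choices force a sum of 32.

12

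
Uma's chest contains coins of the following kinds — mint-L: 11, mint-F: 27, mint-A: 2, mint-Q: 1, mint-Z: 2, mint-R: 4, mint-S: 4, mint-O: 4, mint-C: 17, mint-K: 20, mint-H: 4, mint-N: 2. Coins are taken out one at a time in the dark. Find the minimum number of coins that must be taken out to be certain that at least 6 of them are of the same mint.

Put each drawn coin into a box by mint. The largest draw with every box below 6 takes min(count, 5) from each mint; mints with fewer than 5 contribute all they have.
Σ min(cᵢ, 5) = 5 + 5 + 2 + 1 + 2 + 4 + 4 + 4 + 5 + 5 + 4 + 2 = 43.
Draw number 43 + 1 = 44 must push one box to 6.

44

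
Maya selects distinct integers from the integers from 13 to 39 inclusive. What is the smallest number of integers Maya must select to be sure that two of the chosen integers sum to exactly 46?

18

Two chosen integers sum to 46 exactly when both halves of some pair {x, 46−x} with 13 ≤ x ≤ 46−x ≤ 33 are chosen — 10 such pairs.
The remaining 7 elements (those with no distinct partner in range) can never complete a 46-sum, so the worst case takes all of them and one from each pair: 7 + 10 = 17.
By pigeonhole, the 18th integer has to be the second member of some pair, so 17 + 1 = 18.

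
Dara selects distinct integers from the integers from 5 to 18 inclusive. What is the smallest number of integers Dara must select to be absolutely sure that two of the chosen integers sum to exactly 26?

10

Group the elements by complementary pair {x, 26−x}: {8,18}, {9,17}, {10,16}, …, giving 5 two-element pairs, the single value 13 (it cannot pair with itself since the integers are distinct), and 3 integers whose partner 26−x falls outside [5,18].
By pigeonhole, treating each of those 9 groups as a pigeonhole, one can pick one integer per group — 9 integers — with no two summing to 26.
The 10th integer lands in an occupied pair, forcing a sum of 26.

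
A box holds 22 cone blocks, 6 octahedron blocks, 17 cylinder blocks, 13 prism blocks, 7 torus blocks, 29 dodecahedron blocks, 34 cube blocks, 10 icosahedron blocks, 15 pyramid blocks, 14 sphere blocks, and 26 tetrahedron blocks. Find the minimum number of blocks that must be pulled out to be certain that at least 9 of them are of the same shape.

86

An adversary could hand out at most 8 blocks per shape (octahedron, torus run out sooner): 8 + 6 + 8 + 8 + 7 + 8 + 8 + 8 + 8 + 8 + 8 = 85 blocks and still no shape has 9.
One more block lands in a shape already at 8, so 86 draws are enough and 85 are not.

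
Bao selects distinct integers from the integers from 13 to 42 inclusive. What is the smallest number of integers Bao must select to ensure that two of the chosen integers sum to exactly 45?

A set avoiding the sum 45 can contain at most one of each pair {x, 45−x}, plus the 10 elements whose complement lies outside the range.
The integers 23, …, 42 (20 of them) are such a set: any two sum to at least 23+24 = 47 > 45.
Any 21st integer completes one of the 10 pairs, so 21 choices force a sum of 45.

21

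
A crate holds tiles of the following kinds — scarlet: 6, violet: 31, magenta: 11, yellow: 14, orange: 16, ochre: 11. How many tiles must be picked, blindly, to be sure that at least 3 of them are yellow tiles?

In the worst case for collecting yellow tiles, every non-yellow tile comes out first.
There are 6 + 31 + 11 + 16 + 11 = 75 non-yellow tiles altogether.
After those, each further tile must be yellow, so 75 + 3 = 78 draws guarantee 3 yellow tiles.

78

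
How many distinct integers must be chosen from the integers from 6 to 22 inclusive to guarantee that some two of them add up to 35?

Group the elements by complementary pair {x, 35−x}: {13,22}, {14,21}, {15,20}, …, giving 5 two-element pairs and 7 integers whose partner 35−x falls outside [6,22].
Treating each of those 12 groups as a pigeonhole, one can pick one integer per group — 12 integers — with no two summing to 35.
The 13th integer lands in an occupied pair, forcing a sum of 35.

13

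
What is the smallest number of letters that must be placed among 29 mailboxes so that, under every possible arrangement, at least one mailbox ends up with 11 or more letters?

291

With 290 letters one could put exactly 10 in each of the 29 mailboxes, and no mailbox would reach 11.
By the pigeonhole principle, one more letter must land in a mailbox that already has 10, giving it 11.
So 29 × 10 + 1 = 291 letters are required.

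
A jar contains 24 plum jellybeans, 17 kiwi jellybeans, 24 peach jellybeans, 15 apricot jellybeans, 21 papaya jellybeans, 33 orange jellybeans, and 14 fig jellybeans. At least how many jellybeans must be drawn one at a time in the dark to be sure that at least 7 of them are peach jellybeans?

131

In the worst case for collecting peach jellybeans, every non-peach jellybean comes out first.
There are 24 + 17 + 15 + 21 + 33 + 14 = 124 non-peach jellybeans altogether.
After those, each further jellybean must be peach, so 124 + 7 = 131 draws guarantee 7 peach jellybeans.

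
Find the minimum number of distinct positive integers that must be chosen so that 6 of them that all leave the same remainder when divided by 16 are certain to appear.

81

Pigeonhole: the 16 residue classes mod 16 are the pigeonholes.
With 80 integers one could put 5 in each residue class and have no class reach 6.
The 81st integer pushes some class to 6, so 16·5 + 1 = 81.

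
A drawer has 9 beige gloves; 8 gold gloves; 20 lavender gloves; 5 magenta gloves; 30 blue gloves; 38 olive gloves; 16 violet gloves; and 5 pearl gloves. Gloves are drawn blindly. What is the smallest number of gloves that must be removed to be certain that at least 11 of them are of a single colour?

68

An adversary could hand out at most 10 gloves per colour (4 colours run out sooner): 9 + 8 + 10 + 5 + 10 + 10 + 10 + 5 = 67 gloves and still no colour has 11.
One more glove lands in a colour already at 10, so 68 draws are enough and 67 are not.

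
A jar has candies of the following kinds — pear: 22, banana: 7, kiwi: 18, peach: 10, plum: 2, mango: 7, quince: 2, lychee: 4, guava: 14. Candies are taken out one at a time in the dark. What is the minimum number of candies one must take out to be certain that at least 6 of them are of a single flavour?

39

By pigeonhole, put each drawn candy into a box by flavour. The largest draw with every box below 6 takes min(count, 5) from each flavour; flavours with fewer than 5 contribute all they have.
Σ min(cᵢ, 5) = 5 + 5 + 5 + 5 + 2 + 5 + 2 + 4 + 5 = 38.
Draw number 38 + 1 = 39 must push one box to 6.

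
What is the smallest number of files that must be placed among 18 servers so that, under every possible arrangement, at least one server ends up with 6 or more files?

With 90 files one could put exactly 5 in each of the 18 servers, and no server would reach 6.
Pigeonhole: one more file must land in a server that already has 5, giving it 6.
So 18 × 5 + 1 = 91 files are required.

91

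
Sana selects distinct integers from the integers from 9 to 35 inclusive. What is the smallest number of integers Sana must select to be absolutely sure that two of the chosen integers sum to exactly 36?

19

Group the elements by complementary pair {x, 36−x}: {9,27}, {10,26}, {11,25}, …, giving 9 two-element pairs, the single value 18 (it cannot pair with itself since the integers are distinct), and 8 integers whose partner 36−x falls outside [9,35].
Treating each of those 18 groups as a pigeonhole, one can pick one integer per group — 18 integers — with no two summing to 36.
The 19th integer lands in an occupied pair, forcing a sum of 36.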